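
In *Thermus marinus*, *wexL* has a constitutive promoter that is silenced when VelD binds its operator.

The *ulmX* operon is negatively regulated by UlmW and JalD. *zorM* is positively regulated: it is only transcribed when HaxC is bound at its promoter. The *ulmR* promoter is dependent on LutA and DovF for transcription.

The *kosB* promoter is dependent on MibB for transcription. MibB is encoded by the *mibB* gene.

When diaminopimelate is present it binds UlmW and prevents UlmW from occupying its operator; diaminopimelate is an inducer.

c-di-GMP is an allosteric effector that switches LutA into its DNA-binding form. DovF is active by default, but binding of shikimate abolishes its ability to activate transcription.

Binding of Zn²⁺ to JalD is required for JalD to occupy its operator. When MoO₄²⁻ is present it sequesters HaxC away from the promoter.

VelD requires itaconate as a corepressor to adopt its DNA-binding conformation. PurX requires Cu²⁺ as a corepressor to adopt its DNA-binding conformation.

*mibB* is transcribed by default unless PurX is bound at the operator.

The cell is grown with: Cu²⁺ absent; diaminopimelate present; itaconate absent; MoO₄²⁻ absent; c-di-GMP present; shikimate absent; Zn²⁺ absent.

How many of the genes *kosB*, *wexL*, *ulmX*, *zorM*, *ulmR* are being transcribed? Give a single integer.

Cu²⁺ is absent, so PurX is inactive.
With no repressor bound, *mibB* is transcribed.
So MibB is produced and active.
No repressor is bound and MibB is active, so *kosB* is transcribed.
→ *kosB* is ON.
Itaconate is absent, so VelD is inactive.
With no repressor bound, *wexL* is transcribed.
→ *wexL* is ON.
Diaminopimelate is present, so UlmW is inactive.
Zn²⁺ is absent, so JalD is inactive.
With no repressor bound, *ulmX* is transcribed.
→ *ulmX* is ON.
MoO₄²⁻ is absent, so HaxC is active.
No repressor is bound and HaxC is active, so *zorM* is transcribed.
→ *zorM* is ON.
c-di-GMP is present, so LutA is active.
Shikimate is absent, so DovF is active.
No repressor is bound and LutA and DovF are active, so *ulmR* is transcribed.
→ *ulmR* is ON.
5 of the 5 genes are transcribed.

5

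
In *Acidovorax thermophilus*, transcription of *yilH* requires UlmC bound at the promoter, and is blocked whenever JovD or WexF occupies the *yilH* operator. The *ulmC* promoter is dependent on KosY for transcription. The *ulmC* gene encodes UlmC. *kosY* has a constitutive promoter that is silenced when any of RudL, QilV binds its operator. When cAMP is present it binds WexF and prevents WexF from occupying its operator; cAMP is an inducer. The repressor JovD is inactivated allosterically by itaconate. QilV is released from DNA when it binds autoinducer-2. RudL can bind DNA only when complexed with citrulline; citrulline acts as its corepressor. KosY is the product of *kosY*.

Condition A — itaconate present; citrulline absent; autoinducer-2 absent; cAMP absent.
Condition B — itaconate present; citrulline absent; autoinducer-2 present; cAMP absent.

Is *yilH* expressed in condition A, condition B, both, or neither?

Condition A:
Itaconate is present, so JovD is inactive.
Citrulline is absent, so RudL is inactive.
Autoinducer-2 is absent, so QilV is active.
With repressor QilV bound, *kosY* is not transcribed.
So KosY is not produced.
Required activator KosY is absent, so *ulmC* is not transcribed.
So UlmC is not produced.
cAMP is absent, so WexF is active.
With repressor WexF bound, *yilH* is not transcribed.
→ *yilH* is OFF in A.
Condition B:
Itaconate is present, so JovD is inactive.
Citrulline is absent, so RudL is inactive.
Autoinducer-2 is present, so QilV is inactive.
With no repressor bound, *kosY* is transcribed.
So KosY is produced and active.
No repressor is bound and KosY is active, so *ulmC* is transcribed.
So UlmC is produced and active.
cAMP is absent, so WexF is active.
With repressor WexF bound, *yilH* is not transcribed.
→ *yilH* is OFF in B.

neither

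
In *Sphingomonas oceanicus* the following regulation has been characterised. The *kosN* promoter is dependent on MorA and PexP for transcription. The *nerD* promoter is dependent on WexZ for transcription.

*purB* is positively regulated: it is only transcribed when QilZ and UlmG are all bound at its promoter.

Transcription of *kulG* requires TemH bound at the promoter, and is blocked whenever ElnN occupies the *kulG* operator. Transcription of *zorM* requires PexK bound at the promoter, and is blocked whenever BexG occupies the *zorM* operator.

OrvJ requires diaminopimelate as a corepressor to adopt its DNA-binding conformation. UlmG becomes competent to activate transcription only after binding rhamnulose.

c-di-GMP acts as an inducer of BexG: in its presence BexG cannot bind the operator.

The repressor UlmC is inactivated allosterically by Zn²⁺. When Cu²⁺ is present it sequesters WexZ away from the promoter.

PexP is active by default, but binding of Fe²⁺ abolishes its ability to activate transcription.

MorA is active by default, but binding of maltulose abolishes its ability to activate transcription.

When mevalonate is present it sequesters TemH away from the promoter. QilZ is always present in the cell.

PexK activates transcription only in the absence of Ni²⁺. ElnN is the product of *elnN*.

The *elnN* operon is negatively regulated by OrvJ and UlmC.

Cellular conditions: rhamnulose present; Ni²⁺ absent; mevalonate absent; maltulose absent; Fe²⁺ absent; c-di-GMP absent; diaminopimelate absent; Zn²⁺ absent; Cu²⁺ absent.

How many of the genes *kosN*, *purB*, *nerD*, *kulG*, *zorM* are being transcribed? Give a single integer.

4

Maltulose is absent, so MorA is active.
Fe²⁺ is absent, so PexP is active.
No repressor is bound and MorA and PexP are active, so *kosN* is transcribed.
→ *kosN* is ON.
QilZ is produced constitutively and is active.
Rhamnulose is present, so UlmG is active.
No repressor is bound and QilZ and UlmG are active, so *purB* is transcribed.
→ *purB* is ON.
Cu²⁺ is absent, so WexZ is active.
No repressor is bound and WexZ is active, so *nerD* is transcribed.
→ *nerD* is ON.
Diaminopimelate is absent, so OrvJ is inactive.
Zn²⁺ is absent, so UlmC is active.
With repressor UlmC bound, *elnN* is not transcribed.
So ElnN is not produced.
Mevalonate is absent, so TemH is active.
No repressor is bound and TemH is active, so *kulG* is transcribed.
→ *kulG* is ON.
c-di-GMP is absent, so BexG is active.
Ni²⁺ is absent, so PexK is active.
With repressor BexG bound, *zorM* is not transcribed.
→ *zorM* is OFF.
4 of the 5 genes are transcribed.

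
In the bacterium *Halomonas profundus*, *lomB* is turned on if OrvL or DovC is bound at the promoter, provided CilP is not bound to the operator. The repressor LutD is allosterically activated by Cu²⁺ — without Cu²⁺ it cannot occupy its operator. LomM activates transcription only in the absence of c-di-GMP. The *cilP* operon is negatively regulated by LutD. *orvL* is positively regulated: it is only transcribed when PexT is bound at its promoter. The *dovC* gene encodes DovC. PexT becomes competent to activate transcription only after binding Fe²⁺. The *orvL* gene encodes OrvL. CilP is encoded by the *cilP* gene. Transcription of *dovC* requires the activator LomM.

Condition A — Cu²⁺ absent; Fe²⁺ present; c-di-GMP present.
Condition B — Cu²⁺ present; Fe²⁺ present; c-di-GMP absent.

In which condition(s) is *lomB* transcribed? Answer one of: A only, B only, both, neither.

Condition A:
Cu²⁺ is absent, so LutD is inactive.
With no repressor bound, *cilP* is transcribed.
So CilP is produced and active.
Fe²⁺ is present, so PexT is active.
No repressor is bound and PexT is active, so *orvL* is transcribed.
So OrvL is produced and active.
c-di-GMP is present, so LomM is inactive.
Required activator LomM is absent, so *dovC* is not transcribed.
So DovC is not produced.
With repressor CilP bound, *lomB* is not transcribed.
→ *lomB* is OFF in A.
Condition B:
Cu²⁺ is present, so LutD is active.
With repressor LutD bound, *cilP* is not transcribed.
So CilP is not produced.
Fe²⁺ is present, so PexT is active.
No repressor is bound and PexT is active, so *orvL* is transcribed.
So OrvL is produced and active.
c-di-GMP is absent, so LomM is active.
No repressor is bound and LomM is active, so *dovC* is transcribed.
So DovC is produced and active.
Activator OrvL is present, so *lomB* is transcribed.
→ *lomB* is ON in B.

B only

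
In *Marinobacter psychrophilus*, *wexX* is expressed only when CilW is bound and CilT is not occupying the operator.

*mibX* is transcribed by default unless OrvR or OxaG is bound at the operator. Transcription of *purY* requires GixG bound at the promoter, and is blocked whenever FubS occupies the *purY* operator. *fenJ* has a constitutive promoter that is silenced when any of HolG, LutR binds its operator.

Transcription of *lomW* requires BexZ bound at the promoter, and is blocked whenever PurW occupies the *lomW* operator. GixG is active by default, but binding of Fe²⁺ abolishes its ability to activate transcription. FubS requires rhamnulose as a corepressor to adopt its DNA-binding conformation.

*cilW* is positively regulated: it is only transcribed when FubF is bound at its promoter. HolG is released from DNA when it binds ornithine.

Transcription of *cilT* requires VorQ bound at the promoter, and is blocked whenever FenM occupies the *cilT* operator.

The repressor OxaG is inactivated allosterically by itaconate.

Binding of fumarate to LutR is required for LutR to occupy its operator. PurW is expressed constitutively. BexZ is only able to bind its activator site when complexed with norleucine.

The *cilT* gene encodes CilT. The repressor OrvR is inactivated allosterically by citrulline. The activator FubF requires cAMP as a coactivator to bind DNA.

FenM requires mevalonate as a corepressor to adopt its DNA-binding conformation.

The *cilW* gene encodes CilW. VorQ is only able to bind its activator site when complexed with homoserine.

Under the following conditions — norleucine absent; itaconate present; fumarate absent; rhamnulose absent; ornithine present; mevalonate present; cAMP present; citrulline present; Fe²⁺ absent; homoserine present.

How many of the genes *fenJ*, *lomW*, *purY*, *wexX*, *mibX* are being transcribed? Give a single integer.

4

Ornithine is present, so HolG is inactive.
Fumarate is absent, so LutR is inactive.
With no repressor bound, *fenJ* is transcribed.
→ *fenJ* is ON.
Norleucine is absent, so BexZ is inactive.
PurW is produced constitutively and is active.
With repressor PurW bound, *lomW* is not transcribed.
→ *lomW* is OFF.
Rhamnulose is absent, so FubS is inactive.
Fe²⁺ is absent, so GixG is active.
No repressor is bound and GixG is active, so *purY* is transcribed.
→ *purY* is ON.
Mevalonate is present, so FenM is active.
Homoserine is present, so VorQ is active.
With repressor FenM bound, *cilT* is not transcribed.
So CilT is not produced.
cAMP is present, so FubF is active.
No repressor is bound and FubF is active, so *cilW* is transcribed.
So CilW is produced and active.
No repressor is bound and CilW is active, so *wexX* is transcribed.
→ *wexX* is ON.
Citrulline is present, so OrvR is inactive.
Itaconate is present, so OxaG is inactive.
With no repressor bound, *mibX* is transcribed.
→ *mibX* is ON.
4 of the 5 genes are transcribed.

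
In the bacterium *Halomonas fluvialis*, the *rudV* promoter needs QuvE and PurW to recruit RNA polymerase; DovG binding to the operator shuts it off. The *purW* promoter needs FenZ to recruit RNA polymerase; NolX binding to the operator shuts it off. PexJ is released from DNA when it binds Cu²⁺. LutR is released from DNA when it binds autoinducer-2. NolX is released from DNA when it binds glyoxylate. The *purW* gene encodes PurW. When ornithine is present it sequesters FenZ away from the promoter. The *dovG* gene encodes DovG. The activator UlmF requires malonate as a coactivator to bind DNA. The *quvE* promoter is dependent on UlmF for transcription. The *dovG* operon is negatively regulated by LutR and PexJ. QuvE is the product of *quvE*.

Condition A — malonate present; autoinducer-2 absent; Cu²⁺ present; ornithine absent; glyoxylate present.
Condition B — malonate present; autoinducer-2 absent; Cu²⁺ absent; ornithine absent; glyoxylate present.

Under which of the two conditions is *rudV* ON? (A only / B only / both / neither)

both

Condition A:
Malonate is present, so UlmF is active.
No repressor is bound and UlmF is active, so *quvE* is transcribed.
So QuvE is produced and active.
Autoinducer-2 is absent, so LutR is active.
Cu²⁺ is present, so PexJ is inactive.
With repressor LutR bound, *dovG* is not transcribed.
So DovG is not produced.
Ornithine is absent, so FenZ is active.
Glyoxylate is present, so NolX is inactive.
No repressor is bound and FenZ is active, so *purW* is transcribed.
So PurW is produced and active.
No repressor is bound and QuvE and PurW are active, so *rudV* is transcribed.
→ *rudV* is ON in A.
Condition B:
Malonate is present, so UlmF is active.
No repressor is bound and UlmF is active, so *quvE* is transcribed.
So QuvE is produced and active.
Autoinducer-2 is absent, so LutR is active.
Cu²⁺ is absent, so PexJ is active.
With repressor LutR bound, *dovG* is not transcribed.
So DovG is not produced.
Ornithine is absent, so FenZ is active.
Glyoxylate is present, so NolX is inactive.
No repressor is bound and FenZ is active, so *purW* is transcribed.
So PurW is produced and active.
No repressor is bound and QuvE and PurW are active, so *rudV* is transcribed.
→ *rudV* is ON in B.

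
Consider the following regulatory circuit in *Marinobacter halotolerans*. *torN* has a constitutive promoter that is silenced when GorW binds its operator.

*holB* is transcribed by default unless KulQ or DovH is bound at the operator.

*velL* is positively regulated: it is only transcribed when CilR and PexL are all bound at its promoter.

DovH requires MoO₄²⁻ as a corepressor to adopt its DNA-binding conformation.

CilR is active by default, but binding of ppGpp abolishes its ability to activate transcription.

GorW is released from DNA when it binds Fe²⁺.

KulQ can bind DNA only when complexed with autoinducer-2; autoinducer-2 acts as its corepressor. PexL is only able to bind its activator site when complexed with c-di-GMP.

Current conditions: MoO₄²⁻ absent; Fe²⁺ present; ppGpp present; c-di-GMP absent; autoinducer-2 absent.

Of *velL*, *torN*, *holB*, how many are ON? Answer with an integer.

ppGpp is present, so CilR is inactive.
c-di-GMP is absent, so PexL is inactive.
Required activator CilR is absent, so *velL* is not transcribed.
→ *velL* is OFF.
Fe²⁺ is present, so GorW is inactive.
With no repressor bound, *torN* is transcribed.
→ *torN* is ON.
Autoinducer-2 is absent, so KulQ is inactive.
MoO₄²⁻ is absent, so DovH is inactive.
With no repressor bound, *holB* is transcribed.
→ *holB* is ON.
2 of the 3 genes are transcribed.

2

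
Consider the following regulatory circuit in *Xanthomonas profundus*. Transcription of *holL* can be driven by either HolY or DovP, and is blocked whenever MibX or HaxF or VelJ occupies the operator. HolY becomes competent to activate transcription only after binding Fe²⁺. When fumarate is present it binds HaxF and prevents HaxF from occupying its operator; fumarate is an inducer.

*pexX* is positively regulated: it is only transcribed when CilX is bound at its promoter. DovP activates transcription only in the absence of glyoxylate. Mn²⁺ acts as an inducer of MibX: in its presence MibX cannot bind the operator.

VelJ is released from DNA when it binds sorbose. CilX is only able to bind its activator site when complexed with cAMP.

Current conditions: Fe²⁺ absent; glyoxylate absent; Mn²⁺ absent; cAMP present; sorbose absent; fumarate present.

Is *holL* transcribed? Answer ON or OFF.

Mn²⁺ is absent, so MibX is active.
Fumarate is present, so HaxF is inactive.
Sorbose is absent, so VelJ is active.
Fe²⁺ is absent, so HolY is inactive.
Glyoxylate is absent, so DovP is active.
With repressor MibX bound, *holL* is not transcribed.

OFF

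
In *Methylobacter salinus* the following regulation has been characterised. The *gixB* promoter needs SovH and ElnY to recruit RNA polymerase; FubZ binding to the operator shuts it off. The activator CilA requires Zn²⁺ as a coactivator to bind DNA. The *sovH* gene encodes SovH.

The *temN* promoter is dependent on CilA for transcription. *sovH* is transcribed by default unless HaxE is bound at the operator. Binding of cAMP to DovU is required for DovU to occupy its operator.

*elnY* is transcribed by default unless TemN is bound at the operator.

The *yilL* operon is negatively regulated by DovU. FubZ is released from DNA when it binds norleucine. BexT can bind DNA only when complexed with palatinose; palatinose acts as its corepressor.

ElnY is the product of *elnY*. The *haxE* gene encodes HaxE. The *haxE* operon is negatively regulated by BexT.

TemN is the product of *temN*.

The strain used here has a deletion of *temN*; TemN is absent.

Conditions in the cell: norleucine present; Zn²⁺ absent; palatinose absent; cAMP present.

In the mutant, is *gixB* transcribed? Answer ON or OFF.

Palatinose is absent, so BexT is inactive.
With no repressor bound, *haxE* is transcribed.
So HaxE is produced and active.
With repressor HaxE bound, *sovH* is not transcribed.
So SovH is not produced.
Norleucine is present, so FubZ is inactive.
TemN is non-functional in this strain, so it has no effect.
With no repressor bound, *elnY* is transcribed.
So ElnY is produced and active.
Required activator SovH is absent, so *gixB* is not transcribed.

OFF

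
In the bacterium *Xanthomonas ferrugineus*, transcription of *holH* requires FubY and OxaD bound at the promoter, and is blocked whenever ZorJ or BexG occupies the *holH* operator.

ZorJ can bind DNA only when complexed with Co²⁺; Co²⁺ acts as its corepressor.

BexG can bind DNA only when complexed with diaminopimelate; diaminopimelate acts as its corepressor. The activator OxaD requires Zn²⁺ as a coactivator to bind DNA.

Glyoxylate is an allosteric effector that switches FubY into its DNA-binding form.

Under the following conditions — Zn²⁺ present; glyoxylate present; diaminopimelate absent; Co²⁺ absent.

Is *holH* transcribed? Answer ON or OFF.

Co²⁺ is absent, so ZorJ is inactive.
Glyoxylate is present, so FubY is active.
Diaminopimelate is absent, so BexG is inactive.
Zn²⁺ is present, so OxaD is active.
No repressor is bound and FubY and OxaD are active, so *holH* is transcribed.

ON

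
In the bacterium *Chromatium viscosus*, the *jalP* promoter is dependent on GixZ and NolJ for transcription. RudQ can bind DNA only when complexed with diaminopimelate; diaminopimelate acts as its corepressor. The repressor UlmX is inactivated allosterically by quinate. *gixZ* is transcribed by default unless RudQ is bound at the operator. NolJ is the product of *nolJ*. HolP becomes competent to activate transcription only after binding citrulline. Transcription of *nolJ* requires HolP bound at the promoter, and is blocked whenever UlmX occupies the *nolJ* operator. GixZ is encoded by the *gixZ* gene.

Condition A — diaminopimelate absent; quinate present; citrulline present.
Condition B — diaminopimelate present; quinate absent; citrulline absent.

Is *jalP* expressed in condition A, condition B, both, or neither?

Condition A:
Diaminopimelate is absent, so RudQ is inactive.
With no repressor bound, *gixZ* is transcribed.
So GixZ is produced and active.
Quinate is present, so UlmX is inactive.
Citrulline is present, so HolP is active.
No repressor is bound and HolP is active, so *nolJ* is transcribed.
So NolJ is produced and active.
No repressor is bound and GixZ and NolJ are active, so *jalP* is transcribed.
→ *jalP* is ON in A.
Condition B:
Diaminopimelate is present, so RudQ is active.
With repressor RudQ bound, *gixZ* is not transcribed.
So GixZ is not produced.
Quinate is absent, so UlmX is active.
Citrulline is absent, so HolP is inactive.
With repressor UlmX bound, *nolJ* is not transcribed.
So NolJ is not produced.
Required activator GixZ is absent, so *jalP* is not transcribed.
→ *jalP* is OFF in B.

A only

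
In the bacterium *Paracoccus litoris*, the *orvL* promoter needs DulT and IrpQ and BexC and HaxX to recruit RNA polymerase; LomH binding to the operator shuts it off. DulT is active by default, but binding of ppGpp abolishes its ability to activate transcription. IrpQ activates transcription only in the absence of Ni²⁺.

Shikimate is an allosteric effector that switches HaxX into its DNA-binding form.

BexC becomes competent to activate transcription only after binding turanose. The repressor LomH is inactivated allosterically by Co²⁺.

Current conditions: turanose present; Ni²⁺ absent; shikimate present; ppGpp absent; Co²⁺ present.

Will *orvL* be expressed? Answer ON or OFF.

ON

Co²⁺ is present, so LomH is inactive.
ppGpp is absent, so DulT is active.
Ni²⁺ is absent, so IrpQ is active.
Turanose is present, so BexC is active.
Shikimate is present, so HaxX is active.
No repressor is bound and DulT and IrpQ and BexC and HaxX are active, so *orvL* is transcribed.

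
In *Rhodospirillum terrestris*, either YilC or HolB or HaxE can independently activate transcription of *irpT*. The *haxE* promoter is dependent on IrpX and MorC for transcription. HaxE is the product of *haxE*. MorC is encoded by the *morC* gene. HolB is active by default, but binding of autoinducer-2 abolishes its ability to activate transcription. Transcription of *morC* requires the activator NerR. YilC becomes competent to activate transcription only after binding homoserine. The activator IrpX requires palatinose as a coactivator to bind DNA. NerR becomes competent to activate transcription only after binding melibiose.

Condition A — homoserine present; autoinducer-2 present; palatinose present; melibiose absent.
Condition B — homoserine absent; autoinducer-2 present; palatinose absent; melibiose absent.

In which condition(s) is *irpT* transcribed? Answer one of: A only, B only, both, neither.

A only

Condition A:
Homoserine is present, so YilC is active.
Autoinducer-2 is present, so HolB is inactive.
Palatinose is present, so IrpX is active.
Melibiose is absent, so NerR is inactive.
Required activator NerR is absent, so *morC* is not transcribed.
So MorC is not produced.
Required activator MorC is absent, so *haxE* is not transcribed.
So HaxE is not produced.
Activator YilC is present, so *irpT* is transcribed.
→ *irpT* is ON in A.
Condition B:
Homoserine is absent, so YilC is inactive.
Autoinducer-2 is present, so HolB is inactive.
Palatinose is absent, so IrpX is inactive.
Melibiose is absent, so NerR is inactive.
Required activator NerR is absent, so *morC* is not transcribed.
So MorC is not produced.
Required activator IrpX is absent, so *haxE* is not transcribed.
So HaxE is not produced.
No activator is available at the *irpT* promoter, so *irpT* is not transcribed.
→ *irpT* is OFF in B.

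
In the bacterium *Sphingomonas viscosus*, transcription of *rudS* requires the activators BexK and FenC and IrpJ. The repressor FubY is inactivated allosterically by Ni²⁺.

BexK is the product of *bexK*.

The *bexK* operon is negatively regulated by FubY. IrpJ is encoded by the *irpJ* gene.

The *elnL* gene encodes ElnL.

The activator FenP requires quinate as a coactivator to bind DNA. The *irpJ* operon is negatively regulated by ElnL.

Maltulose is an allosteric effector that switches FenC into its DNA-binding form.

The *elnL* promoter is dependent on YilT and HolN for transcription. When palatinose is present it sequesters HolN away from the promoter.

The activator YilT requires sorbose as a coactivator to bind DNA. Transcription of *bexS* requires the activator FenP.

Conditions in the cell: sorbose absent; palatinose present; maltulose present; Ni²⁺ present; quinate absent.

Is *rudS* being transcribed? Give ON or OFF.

Ni²⁺ is present, so FubY is inactive.
With no repressor bound, *bexK* is transcribed.
So BexK is produced and active.
Maltulose is present, so FenC is active.
Sorbose is absent, so YilT is inactive.
Palatinose is present, so HolN is inactive.
Required activator YilT is absent, so *elnL* is not transcribed.
So ElnL is not produced.
With no repressor bound, *irpJ* is transcribed.
So IrpJ is produced and active.
No repressor is bound and BexK and FenC and IrpJ are active, so *rudS* is transcribed.

ON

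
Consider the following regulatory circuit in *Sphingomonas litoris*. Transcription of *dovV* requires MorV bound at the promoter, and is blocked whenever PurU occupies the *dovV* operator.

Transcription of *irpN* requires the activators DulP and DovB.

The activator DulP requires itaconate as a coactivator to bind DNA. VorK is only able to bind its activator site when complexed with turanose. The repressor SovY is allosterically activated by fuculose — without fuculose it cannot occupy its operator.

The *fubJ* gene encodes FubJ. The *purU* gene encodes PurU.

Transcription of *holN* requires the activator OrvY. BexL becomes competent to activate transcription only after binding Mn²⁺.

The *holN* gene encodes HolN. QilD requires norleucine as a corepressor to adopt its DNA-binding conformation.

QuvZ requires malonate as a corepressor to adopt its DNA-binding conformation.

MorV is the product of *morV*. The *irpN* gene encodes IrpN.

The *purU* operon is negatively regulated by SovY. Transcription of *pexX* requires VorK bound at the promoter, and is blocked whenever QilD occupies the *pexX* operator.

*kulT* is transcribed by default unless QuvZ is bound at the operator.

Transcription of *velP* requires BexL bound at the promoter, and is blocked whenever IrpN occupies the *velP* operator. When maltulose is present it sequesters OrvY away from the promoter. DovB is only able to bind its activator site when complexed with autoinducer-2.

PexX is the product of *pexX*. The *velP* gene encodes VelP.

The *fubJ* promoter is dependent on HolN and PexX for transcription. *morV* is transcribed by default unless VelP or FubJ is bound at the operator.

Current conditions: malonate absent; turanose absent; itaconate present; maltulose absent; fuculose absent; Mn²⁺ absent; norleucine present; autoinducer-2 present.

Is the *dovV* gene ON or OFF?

OFF

Mn²⁺ is absent, so BexL is inactive.
Itaconate is present, so DulP is active.
Autoinducer-2 is present, so DovB is active.
No repressor is bound and DulP and DovB are active, so *irpN* is transcribed.
So IrpN is produced and active.
With repressor IrpN bound, *velP* is not transcribed.
So VelP is not produced.
Maltulose is absent, so OrvY is active.
No repressor is bound and OrvY is active, so *holN* is transcribed.
So HolN is produced and active.
Turanose is absent, so VorK is inactive.
Norleucine is present, so QilD is active.
With repressor QilD bound, *pexX* is not transcribed.
So PexX is not produced.
Required activator PexX is absent, so *fubJ* is not transcribed.
So FubJ is not produced.
With no repressor bound, *morV* is transcribed.
So MorV is produced and active.
Fuculose is absent, so SovY is inactive.
With no repressor bound, *purU* is transcribed.
So PurU is produced and active.
With repressor PurU bound, *dovV* is not transcribed.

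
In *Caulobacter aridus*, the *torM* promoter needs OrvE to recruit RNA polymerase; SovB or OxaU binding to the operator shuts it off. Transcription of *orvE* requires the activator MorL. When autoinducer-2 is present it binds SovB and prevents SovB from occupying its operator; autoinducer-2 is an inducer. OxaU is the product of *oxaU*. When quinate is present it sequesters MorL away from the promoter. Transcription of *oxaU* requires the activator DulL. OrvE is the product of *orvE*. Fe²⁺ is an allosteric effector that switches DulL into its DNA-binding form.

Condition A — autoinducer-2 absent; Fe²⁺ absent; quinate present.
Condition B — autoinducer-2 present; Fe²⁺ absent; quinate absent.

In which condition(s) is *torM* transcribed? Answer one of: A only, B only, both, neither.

B only

Condition A:
Autoinducer-2 is absent, so SovB is active.
Fe²⁺ is absent, so DulL is inactive.
Required activator DulL is absent, so *oxaU* is not transcribed.
So OxaU is not produced.
Quinate is present, so MorL is inactive.
Required activator MorL is absent, so *orvE* is not transcribed.
So OrvE is not produced.
With repressor SovB bound, *torM* is not transcribed.
→ *torM* is OFF in A.
Condition B:
Autoinducer-2 is present, so SovB is inactive.
Fe²⁺ is absent, so DulL is inactive.
Required activator DulL is absent, so *oxaU* is not transcribed.
So OxaU is not produced.
Quinate is absent, so MorL is active.
No repressor is bound and MorL is active, so *orvE* is transcribed.
So OrvE is produced and active.
No repressor is bound and OrvE is active, so *torM* is transcribed.
→ *torM* is ON in B.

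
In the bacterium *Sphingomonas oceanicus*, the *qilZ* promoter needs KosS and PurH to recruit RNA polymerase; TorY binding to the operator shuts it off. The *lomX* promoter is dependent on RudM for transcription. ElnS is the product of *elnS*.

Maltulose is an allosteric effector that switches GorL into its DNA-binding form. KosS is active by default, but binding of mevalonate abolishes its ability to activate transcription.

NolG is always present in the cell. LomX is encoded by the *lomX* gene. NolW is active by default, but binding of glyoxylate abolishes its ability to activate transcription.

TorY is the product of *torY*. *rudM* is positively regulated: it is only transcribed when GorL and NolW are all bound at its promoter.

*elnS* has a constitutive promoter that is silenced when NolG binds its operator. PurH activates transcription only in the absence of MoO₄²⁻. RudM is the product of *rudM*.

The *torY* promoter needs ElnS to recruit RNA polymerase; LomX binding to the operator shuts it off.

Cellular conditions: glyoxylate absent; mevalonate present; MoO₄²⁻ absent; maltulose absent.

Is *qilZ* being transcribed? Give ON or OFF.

Mevalonate is present, so KosS is inactive.
MoO₄²⁻ is absent, so PurH is active.
NolG is produced constitutively and is active.
With repressor NolG bound, *elnS* is not transcribed.
So ElnS is not produced.
Maltulose is absent, so GorL is inactive.
Glyoxylate is absent, so NolW is active.
Required activator GorL is absent, so *rudM* is not transcribed.
So RudM is not produced.
Required activator RudM is absent, so *lomX* is not transcribed.
So LomX is not produced.
Required activator ElnS is absent, so *torY* is not transcribed.
So TorY is not produced.
Required activator KosS is absent, so *qilZ* is not transcribed.

OFF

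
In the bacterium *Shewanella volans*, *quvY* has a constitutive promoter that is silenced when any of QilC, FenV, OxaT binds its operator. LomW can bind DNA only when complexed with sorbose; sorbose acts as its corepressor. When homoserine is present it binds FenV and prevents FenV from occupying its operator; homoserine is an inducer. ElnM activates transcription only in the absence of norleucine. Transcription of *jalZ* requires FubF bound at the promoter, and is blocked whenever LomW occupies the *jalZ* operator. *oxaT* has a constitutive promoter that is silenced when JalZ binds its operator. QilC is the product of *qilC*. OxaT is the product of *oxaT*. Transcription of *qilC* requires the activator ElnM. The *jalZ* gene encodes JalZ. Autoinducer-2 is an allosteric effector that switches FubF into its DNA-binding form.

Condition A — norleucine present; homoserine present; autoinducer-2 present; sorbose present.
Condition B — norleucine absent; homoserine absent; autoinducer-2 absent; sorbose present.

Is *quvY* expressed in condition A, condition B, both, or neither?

neither

Condition A:
Norleucine is present, so ElnM is inactive.
Required activator ElnM is absent, so *qilC* is not transcribed.
So QilC is not produced.
Homoserine is present, so FenV is inactive.
Autoinducer-2 is present, so FubF is active.
Sorbose is present, so LomW is active.
With repressor LomW bound, *jalZ* is not transcribed.
So JalZ is not produced.
With no repressor bound, *oxaT* is transcribed.
So OxaT is produced and active.
With repressor OxaT bound, *quvY* is not transcribed.
→ *quvY* is OFF in A.
Condition B:
Norleucine is absent, so ElnM is active.
No repressor is bound and ElnM is active, so *qilC* is transcribed.
So QilC is produced and active.
Homoserine is absent, so FenV is active.
Autoinducer-2 is absent, so FubF is inactive.
Sorbose is present, so LomW is active.
With repressor LomW bound, *jalZ* is not transcribed.
So JalZ is not produced.
With no repressor bound, *oxaT* is transcribed.
So OxaT is produced and active.
With repressor QilC bound, *quvY* is not transcribed.
→ *quvY* is OFF in B.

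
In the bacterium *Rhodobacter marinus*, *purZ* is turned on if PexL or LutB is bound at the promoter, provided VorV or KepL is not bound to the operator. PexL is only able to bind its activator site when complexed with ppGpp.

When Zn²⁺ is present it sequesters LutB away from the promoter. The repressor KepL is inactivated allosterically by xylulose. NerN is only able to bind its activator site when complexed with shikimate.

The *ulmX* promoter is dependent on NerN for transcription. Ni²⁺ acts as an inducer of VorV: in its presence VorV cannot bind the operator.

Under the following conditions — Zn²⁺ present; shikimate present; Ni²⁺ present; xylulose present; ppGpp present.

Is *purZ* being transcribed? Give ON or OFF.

ppGpp is present, so PexL is active.
Ni²⁺ is present, so VorV is inactive.
Zn²⁺ is present, so LutB is inactive.
Xylulose is present, so KepL is inactive.
Activator PexL is present, so *purZ* is transcribed.

ON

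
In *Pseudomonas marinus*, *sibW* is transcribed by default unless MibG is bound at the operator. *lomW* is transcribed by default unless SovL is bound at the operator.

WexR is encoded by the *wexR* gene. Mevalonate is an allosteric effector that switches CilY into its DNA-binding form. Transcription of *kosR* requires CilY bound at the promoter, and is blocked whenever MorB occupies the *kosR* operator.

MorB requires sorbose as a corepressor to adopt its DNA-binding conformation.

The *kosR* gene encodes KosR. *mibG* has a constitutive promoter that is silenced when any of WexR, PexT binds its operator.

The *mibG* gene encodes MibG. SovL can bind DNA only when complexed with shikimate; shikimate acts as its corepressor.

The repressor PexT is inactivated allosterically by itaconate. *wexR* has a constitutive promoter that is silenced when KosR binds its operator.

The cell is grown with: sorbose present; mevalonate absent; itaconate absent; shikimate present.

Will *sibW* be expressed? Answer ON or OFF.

Mevalonate is absent, so CilY is inactive.
Sorbose is present, so MorB is active.
With repressor MorB bound, *kosR* is not transcribed.
So KosR is not produced.
With no repressor bound, *wexR* is transcribed.
So WexR is produced and active.
Itaconate is absent, so PexT is active.
With repressor WexR bound, *mibG* is not transcribed.
So MibG is not produced.
With no repressor bound, *sibW* is transcribed.

ON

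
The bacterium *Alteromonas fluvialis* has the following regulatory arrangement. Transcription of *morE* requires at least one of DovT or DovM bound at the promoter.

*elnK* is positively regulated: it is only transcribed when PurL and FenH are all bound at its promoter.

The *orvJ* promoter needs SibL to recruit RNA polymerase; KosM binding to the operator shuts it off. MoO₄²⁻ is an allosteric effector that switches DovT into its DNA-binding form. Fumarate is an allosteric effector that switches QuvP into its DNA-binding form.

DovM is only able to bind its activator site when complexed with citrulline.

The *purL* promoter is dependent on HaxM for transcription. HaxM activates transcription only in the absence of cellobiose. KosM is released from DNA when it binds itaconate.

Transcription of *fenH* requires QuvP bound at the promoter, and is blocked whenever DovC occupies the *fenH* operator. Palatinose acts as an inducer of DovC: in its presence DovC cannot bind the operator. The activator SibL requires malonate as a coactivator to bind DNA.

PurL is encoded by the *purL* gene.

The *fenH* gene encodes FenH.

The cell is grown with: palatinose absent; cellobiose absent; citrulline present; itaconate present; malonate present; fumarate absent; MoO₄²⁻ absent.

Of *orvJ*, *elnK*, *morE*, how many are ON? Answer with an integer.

Malonate is present, so SibL is active.
Itaconate is present, so KosM is inactive.
No repressor is bound and SibL is active, so *orvJ* is transcribed.
→ *orvJ* is ON.
Cellobiose is absent, so HaxM is active.
No repressor is bound and HaxM is active, so *purL* is transcribed.
So PurL is produced and active.
Fumarate is absent, so QuvP is inactive.
Palatinose is absent, so DovC is active.
With repressor DovC bound, *fenH* is not transcribed.
So FenH is not produced.
Required activator FenH is absent, so *elnK* is not transcribed.
→ *elnK* is OFF.
MoO₄²⁻ is absent, so DovT is inactive.
Citrulline is present, so DovM is active.
Activator DovM is present, so *morE* is transcribed.
→ *morE* is ON.
2 of the 3 genes are transcribed.

2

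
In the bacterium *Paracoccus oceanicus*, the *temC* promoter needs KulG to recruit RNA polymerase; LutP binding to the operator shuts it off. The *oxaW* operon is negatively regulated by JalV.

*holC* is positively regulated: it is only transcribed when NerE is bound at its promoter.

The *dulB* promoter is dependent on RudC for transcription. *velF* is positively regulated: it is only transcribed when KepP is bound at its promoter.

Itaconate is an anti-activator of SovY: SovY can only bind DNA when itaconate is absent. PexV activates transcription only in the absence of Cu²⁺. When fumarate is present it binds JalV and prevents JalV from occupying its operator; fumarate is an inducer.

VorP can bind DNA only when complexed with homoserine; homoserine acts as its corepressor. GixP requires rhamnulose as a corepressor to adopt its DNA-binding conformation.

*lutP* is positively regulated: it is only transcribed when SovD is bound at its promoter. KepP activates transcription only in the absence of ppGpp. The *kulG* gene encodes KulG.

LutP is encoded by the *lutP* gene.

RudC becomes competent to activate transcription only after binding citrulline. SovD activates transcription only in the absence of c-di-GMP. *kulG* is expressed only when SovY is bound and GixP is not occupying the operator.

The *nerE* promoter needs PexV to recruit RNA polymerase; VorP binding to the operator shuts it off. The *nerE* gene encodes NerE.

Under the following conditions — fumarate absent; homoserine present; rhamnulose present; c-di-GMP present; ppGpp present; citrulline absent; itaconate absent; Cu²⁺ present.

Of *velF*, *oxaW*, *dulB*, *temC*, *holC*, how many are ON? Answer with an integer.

ppGpp is present, so KepP is inactive.
Required activator KepP is absent, so *velF* is not transcribed.
→ *velF* is OFF.
Fumarate is absent, so JalV is active.
With repressor JalV bound, *oxaW* is not transcribed.
→ *oxaW* is OFF.
Citrulline is absent, so RudC is inactive.
Required activator RudC is absent, so *dulB* is not transcribed.
→ *dulB* is OFF.
c-di-GMP is present, so SovD is inactive.
Required activator SovD is absent, so *lutP* is not transcribed.
So LutP is not produced.
Itaconate is absent, so SovY is active.
Rhamnulose is present, so GixP is active.
With repressor GixP bound, *kulG* is not transcribed.
So KulG is not produced.
Required activator KulG is absent, so *temC* is not transcribed.
→ *temC* is OFF.
Homoserine is present, so VorP is active.
Cu²⁺ is present, so PexV is inactive.
With repressor VorP bound, *nerE* is not transcribed.
So NerE is not produced.
Required activator NerE is absent, so *holC* is not transcribed.
→ *holC* is OFF.
0 of the 5 genes are transcribed.

0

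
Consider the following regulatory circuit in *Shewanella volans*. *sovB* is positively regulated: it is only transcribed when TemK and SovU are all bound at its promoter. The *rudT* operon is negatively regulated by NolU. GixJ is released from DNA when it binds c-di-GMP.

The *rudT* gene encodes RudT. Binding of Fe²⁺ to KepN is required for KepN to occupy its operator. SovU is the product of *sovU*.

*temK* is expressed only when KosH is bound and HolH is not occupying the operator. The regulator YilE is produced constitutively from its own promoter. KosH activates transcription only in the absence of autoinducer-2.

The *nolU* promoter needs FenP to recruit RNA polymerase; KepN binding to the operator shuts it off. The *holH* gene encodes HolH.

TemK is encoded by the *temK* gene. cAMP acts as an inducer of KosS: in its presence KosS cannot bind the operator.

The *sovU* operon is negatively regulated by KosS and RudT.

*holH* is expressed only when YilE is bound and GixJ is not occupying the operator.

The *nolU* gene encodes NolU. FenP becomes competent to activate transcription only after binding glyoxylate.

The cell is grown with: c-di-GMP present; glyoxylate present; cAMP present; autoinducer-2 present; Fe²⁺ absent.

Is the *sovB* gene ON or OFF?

OFF

Autoinducer-2 is present, so KosH is inactive.
c-di-GMP is present, so GixJ is inactive.
YilE is produced constitutively and is active.
No repressor is bound and YilE is active, so *holH* is transcribed.
So HolH is produced and active.
With repressor HolH bound, *temK* is not transcribed.
So TemK is not produced.
cAMP is present, so KosS is inactive.
Fe²⁺ is absent, so KepN is inactive.
Glyoxylate is present, so FenP is active.
No repressor is bound and FenP is active, so *nolU* is transcribed.
So NolU is produced and active.
With repressor NolU bound, *rudT* is not transcribed.
So RudT is not produced.
With no repressor bound, *sovU* is transcribed.
So SovU is produced and active.
Required activator TemK is absent, so *sovB* is not transcribed.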